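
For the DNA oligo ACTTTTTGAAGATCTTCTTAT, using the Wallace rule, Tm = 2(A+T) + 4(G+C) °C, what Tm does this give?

Counting bases: C=3, A=5, T=11, G=2
AT pairs contribute 16, GC pairs contribute 5.
Tm = 2×16 + 4×5 = 52°C

52°C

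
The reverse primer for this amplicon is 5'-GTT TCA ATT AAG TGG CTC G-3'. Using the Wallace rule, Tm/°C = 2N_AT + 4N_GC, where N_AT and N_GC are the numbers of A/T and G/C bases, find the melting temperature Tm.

G=5, T=7, C=3, A=4
AT pairs contribute 11, GC pairs contribute 8.
Tm = 2×11 + 4×8 = 54°C

54°C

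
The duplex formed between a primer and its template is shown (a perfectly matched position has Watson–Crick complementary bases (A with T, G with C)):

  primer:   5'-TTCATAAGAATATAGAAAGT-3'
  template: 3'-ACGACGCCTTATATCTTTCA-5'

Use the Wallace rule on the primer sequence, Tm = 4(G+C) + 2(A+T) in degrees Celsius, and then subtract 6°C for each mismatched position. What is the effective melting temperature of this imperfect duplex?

Primer base counts: A=10, T=6, G=3, C=1 → A+T=16, G+C=4
Perfect-match Tm = 2(16) + 4(4) = 32 + 16 = 48°C
Mismatches (positions where the bases are not complementary): 5 (at positions 2, 4, 5, 6, 7)
Effective Tm = 48 − 5×6 = 48 − 30 = 18°C

18°C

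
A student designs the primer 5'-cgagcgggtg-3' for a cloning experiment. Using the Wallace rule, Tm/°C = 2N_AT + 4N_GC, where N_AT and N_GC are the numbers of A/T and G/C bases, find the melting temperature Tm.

Base counts: C=2, T=1, G=6, A=1
So N_AT = 2 and N_GC = 8.
Tm = 2×2 + 4×8 = 36°C

36°C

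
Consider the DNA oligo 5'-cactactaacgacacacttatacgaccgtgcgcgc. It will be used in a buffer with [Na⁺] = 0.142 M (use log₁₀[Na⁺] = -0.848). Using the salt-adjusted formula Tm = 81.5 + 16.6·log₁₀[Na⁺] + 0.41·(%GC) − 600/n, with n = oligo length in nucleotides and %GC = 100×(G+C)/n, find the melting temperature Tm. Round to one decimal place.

Length n = 35. Counting bases: T=6, G=6, C=13, A=10
G+C = 19, so %GC = 19/35 × 100 = 54.286%
Salt term: 16.6 × (-0.848) = -14.077
GC term: 0.41 × 54.286 = 22.257; length term: −600/35 = −17.143
Tm = 81.5 + (-14.077) + 22.257 − 17.143 = 72.537 → 72.5°C

72.5°C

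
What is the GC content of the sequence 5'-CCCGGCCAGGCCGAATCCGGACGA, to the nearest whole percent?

75%

Base counts: C=10, T=1, A=5, G=8
G+C = 8 + 10 = 18 out of 24 bases
%GC = 18/24 × 100 = 75% ≈ 75%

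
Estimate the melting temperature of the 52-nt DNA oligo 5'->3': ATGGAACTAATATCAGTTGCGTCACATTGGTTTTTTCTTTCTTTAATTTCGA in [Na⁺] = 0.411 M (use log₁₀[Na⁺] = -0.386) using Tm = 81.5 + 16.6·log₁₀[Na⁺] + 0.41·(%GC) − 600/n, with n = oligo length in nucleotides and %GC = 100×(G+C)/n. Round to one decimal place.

76.2°C

Length n = 52. Scanning the sequence gives T=24, G=8, A=12, C=8.
G+C = 16, so %GC = 16/52 × 100 = 30.769%
Salt term: 16.6 × (-0.386) = -6.408
GC term: 0.41 × 30.769 = 12.615; length term: −600/52 = −11.538
Tm = 81.5 + (-6.408) + 12.615 − 11.538 = 76.169 → 76.2°C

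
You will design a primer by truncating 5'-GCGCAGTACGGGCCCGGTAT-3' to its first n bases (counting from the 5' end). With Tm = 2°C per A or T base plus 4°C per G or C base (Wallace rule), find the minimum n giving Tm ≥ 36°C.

First 10 bases: GCGCAGTACG → Tm = 34°C (< 36°C)
First 11 bases: GCGCAGTACGG → Tm = 38°C (≥ 36°C)
Each additional base adds 2°C (A/T) or 4°C (G/C), so Tm is non-decreasing in n; n = 11 is the first length to reach 36°C.

n = 11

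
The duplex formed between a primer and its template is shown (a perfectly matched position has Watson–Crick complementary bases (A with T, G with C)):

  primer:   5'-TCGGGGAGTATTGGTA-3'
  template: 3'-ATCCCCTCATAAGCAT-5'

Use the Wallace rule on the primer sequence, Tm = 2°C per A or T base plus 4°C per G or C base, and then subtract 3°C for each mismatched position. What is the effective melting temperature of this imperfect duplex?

Primer base counts: A=3, T=5, G=7, C=1 → A+T=8, G+C=8
Perfect-match Tm = 2(8) + 4(8) = 16 + 32 = 48°C
Mismatches (positions where the bases are not complementary): 2 (at positions 2, 13)
Effective Tm = 48 − 2×3 = 48 − 6 = 42°C

42°C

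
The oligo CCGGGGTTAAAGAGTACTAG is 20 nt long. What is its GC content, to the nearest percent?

Scanning the sequence gives T=4, G=7, A=6, C=3.
G+C = 7 + 3 = 10 out of 20 bases
%GC = 10/20 × 100 = 50% ≈ 50%

50%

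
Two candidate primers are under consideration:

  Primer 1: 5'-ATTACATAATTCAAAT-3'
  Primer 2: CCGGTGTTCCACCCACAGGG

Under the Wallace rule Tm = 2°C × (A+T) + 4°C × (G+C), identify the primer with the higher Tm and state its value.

Primer 1: A+T=14, G+C=2 → Tm = 2(14)+4(2) = 36°C
Primer 2: A+T=6, G+C=14 → Tm = 2(6)+4(14) = 68°C
36°C vs 68°C → primer 2 is higher.

Primer 2, 68°C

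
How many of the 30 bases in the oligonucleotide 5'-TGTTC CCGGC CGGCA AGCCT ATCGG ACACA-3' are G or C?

Scanning the sequence gives G=8, A=6, T=5, C=11.
Total G or C: 8 + 11 = 19

19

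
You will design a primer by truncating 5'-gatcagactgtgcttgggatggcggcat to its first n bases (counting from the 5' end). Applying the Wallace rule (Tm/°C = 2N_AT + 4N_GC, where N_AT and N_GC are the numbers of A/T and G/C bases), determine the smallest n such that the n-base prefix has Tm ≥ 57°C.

First 18 bases: GATCAGACTGTGCTTGGG → Tm = 56°C (< 57°C)
First 19 bases: GATCAGACTGTGCTTGGGA → Tm = 58°C (≥ 57°C)
Each additional base adds 2°C (A/T) or 4°C (G/C), so Tm is non-decreasing in n; n = 19 is the first length to reach 57°C.

n = 19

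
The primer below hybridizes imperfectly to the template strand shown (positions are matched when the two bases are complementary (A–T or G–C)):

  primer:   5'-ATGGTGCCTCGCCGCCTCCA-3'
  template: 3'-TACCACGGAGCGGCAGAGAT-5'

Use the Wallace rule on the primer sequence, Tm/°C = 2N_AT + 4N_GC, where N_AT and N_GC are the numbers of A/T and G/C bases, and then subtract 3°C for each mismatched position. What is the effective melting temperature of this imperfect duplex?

62°C

Primer base counts: A=2, T=4, G=5, C=9 → A+T=6, G+C=14
Perfect-match Tm = 2(6) + 4(14) = 12 + 56 = 68°C
Mismatches (positions where the bases are not complementary): 2 (at positions 15, 19)
Effective Tm = 68 − 2×3 = 68 − 6 = 62°C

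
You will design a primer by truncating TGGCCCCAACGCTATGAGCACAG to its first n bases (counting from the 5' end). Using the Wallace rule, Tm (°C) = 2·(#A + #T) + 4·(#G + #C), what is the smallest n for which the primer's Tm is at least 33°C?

n = 10

First 9 bases: TGGCCCCAA → Tm = 30°C (< 33°C)
First 10 bases: TGGCCCCAAC → Tm = 34°C (≥ 33°C)
Since every base adds ≥2°C, Tm only increases with n, so the threshold is first crossed at n = 10.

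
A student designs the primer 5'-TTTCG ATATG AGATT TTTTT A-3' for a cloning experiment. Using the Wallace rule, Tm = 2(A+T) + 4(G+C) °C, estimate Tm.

50°C

Scanning the sequence gives T=12, A=5, G=3, C=1.
A+T = 17, G+C = 4
Tm = 2×17 + 4×4 = 50°C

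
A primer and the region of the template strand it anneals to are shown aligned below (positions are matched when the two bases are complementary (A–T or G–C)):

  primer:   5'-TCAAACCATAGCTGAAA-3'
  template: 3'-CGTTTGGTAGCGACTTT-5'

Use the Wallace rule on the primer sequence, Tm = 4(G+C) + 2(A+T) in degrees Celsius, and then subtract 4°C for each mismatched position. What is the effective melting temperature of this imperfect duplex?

38°C

Primer base counts: A=8, T=3, G=2, C=4 → A+T=11, G+C=6
Perfect-match Tm = 2(11) + 4(6) = 22 + 24 = 46°C
Mismatches (positions where the bases are not complementary): 2 (at positions 1, 10)
Effective Tm = 46 − 2×4 = 46 − 8 = 38°C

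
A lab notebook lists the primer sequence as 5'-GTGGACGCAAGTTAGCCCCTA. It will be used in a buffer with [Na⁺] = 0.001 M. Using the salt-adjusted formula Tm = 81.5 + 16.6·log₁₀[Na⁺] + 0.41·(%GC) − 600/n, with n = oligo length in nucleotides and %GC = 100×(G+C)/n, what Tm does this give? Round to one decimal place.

Length n = 21. Base counts: T=4, C=6, A=5, G=6
G+C = 12, so %GC = 12/21 × 100 = 57.143%
Salt term: 16.6 × (-3) = -49.8
GC term: 0.41 × 57.143 = 23.429; length term: −600/21 = −28.571
Tm = 81.5 + (-49.8) + 23.429 − 28.571 = 26.558 → 26.6°C

26.6°C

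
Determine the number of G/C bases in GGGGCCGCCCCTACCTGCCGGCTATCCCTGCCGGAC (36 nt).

G=11, T=5, C=17, A=3
Total G or C: 11 + 17 = 28

28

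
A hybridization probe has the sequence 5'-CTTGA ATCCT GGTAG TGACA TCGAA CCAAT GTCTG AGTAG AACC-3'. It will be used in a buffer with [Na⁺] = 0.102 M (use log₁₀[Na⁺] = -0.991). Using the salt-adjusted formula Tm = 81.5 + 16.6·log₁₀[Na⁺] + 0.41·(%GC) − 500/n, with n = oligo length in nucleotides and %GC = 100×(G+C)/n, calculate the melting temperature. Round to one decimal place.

Length n = 44. Counting bases: G=10, C=10, T=11, A=13
G+C = 20, so %GC = 20/44 × 100 = 45.455%
Salt term: 16.6 × (-0.991) = -16.451
GC term: 0.41 × 45.455 = 18.637; length term: −500/44 = −11.364
Tm = 81.5 + (-16.451) + 18.637 − 11.364 = 72.322 → 72.3°C

72.3°C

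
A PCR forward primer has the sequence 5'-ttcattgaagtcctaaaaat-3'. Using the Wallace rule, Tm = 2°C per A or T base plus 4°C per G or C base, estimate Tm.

G=2, T=7, C=3, A=8
A+T = 15, G+C = 5
Tm = 2(15) + 4(5) = 30 + 20 = 50°C

50°C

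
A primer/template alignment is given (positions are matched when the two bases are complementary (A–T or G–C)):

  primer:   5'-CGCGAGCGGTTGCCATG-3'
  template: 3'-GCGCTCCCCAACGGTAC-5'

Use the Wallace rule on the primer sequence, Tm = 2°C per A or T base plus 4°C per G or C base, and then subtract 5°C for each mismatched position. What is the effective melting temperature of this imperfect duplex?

53°C

Primer base counts: A=2, T=3, G=7, C=5 → A+T=5, G+C=12
Perfect-match Tm = 2(5) + 4(12) = 10 + 48 = 58°C
Mismatches (positions where the bases are not complementary): 1 (at position 7)
Effective Tm = 58 − 1×5 = 58 − 5 = 53°C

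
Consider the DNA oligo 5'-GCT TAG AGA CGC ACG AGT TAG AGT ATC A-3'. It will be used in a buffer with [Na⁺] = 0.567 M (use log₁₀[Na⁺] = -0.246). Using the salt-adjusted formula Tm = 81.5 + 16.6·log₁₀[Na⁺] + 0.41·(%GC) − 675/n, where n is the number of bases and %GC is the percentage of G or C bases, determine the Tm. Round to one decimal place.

Length n = 28. Counting bases: A=9, T=6, C=5, G=8
G+C = 13, so %GC = 13/28 × 100 = 46.429%
Salt term: 16.6 × (-0.246) = -4.084
GC term: 0.41 × 46.429 = 19.036; length term: −675/28 = −24.107
Tm = 81.5 + (-4.084) + 19.036 − 24.107 = 72.345 → 72.3°C

72.3°C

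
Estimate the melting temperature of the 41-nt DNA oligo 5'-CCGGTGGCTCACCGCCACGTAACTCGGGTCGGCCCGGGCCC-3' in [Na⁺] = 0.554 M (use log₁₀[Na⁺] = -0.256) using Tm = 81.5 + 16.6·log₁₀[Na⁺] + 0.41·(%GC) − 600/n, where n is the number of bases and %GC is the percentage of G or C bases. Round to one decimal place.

Length n = 41. Counting bases: T=5, C=18, G=14, A=4
G+C = 32, so %GC = 32/41 × 100 = 78.049%
Salt term: 16.6 × (-0.256) = -4.25
GC term: 0.41 × 78.049 = 32; length term: −600/41 = −14.634
Tm = 81.5 + (-4.25) + 32 − 14.634 = 94.616 → 94.6°C

94.6°C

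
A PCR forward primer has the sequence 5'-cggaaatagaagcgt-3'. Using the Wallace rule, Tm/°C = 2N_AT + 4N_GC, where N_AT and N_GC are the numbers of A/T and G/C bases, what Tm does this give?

Counting bases: A=6, C=2, T=2, G=5
A+T = 8, G+C = 7
Tm = 2×8 + 4×7 = 44°C

44°C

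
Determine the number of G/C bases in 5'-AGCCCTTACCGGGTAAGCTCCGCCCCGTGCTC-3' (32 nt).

Base counts: A=4, T=6, G=8, C=14
Total G or C: 8 + 14 = 22

22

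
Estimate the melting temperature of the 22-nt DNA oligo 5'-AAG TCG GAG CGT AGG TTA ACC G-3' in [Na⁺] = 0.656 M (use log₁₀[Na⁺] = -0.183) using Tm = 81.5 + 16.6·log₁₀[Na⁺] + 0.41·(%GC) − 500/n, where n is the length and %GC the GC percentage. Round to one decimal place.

Length n = 22. Base counts: C=4, T=4, G=8, A=6
G+C = 12, so %GC = 12/22 × 100 = 54.545%
Salt term: 16.6 × (-0.183) = -3.038
GC term: 0.41 × 54.545 = 22.363; length term: −500/22 = −22.727
Tm = 81.5 + (-3.038) + 22.363 − 22.727 = 78.098 → 78.1°C

78.1°C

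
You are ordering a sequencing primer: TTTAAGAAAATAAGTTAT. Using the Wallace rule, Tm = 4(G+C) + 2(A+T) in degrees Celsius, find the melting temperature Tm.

Base counts: T=7, G=2, A=9, C=0
A+T = 16, G+C = 2
Tm = 2(16) + 4(2) = 32 + 8 = 40°C

40°C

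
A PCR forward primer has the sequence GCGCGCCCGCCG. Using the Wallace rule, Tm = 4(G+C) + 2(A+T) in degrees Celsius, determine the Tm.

Base counts: C=7, G=5, A=0, T=0
AT pairs contribute 0, GC pairs contribute 12.
Tm = 4·12 + 2·0 = 48 + 0 = 48°C

48°C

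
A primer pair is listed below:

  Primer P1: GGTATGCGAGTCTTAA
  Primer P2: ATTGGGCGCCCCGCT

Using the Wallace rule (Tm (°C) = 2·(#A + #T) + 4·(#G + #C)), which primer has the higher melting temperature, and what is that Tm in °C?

Primer P1: A+T=9, G+C=7 → Tm = 2(9)+4(7) = 46°C
Primer P2: A+T=4, G+C=11 → Tm = 2(4)+4(11) = 52°C
46°C vs 52°C → primer P2 is higher.

Primer P2, 52°C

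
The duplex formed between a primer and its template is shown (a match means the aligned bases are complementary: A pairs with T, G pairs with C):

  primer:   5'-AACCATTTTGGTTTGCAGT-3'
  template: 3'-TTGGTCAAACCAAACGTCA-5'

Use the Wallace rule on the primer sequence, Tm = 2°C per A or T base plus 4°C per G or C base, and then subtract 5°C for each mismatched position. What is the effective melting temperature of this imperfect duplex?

Primer base counts: A=4, T=8, G=4, C=3 → A+T=12, G+C=7
Perfect-match Tm = 2(12) + 4(7) = 24 + 28 = 52°C
Mismatches (positions where the bases are not complementary): 1 (at position 6)
Effective Tm = 52 − 1×5 = 52 − 5 = 47°C

47°C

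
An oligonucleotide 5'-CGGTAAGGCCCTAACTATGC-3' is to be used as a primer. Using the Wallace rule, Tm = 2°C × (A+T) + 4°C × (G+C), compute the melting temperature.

Counting bases: C=6, G=5, T=4, A=5
So N_AT = 9 and N_GC = 11.
Tm = 4·11 + 2·9 = 44 + 18 = 62°C

62°C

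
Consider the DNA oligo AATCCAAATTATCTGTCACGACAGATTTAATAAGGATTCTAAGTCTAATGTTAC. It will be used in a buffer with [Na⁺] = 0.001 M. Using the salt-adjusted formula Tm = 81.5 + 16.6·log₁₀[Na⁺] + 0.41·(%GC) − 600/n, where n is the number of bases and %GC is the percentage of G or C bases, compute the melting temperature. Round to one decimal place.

Length n = 54. Scanning the sequence gives T=18, A=20, G=7, C=9.
G+C = 16, so %GC = 16/54 × 100 = 29.63%
Salt term: 16.6 × (-3) = -49.8
GC term: 0.41 × 29.63 = 12.148; length term: −600/54 = −11.111
Tm = 81.5 + (-49.8) + 12.148 − 11.111 = 32.737 → 32.7°C

32.7°C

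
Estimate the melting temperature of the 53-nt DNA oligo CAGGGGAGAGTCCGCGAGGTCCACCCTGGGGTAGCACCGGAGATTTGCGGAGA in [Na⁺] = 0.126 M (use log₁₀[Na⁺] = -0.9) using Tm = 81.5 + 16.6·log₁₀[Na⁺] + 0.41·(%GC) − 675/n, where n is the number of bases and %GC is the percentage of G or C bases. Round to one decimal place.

Length n = 53. Base counts: G=22, C=13, T=7, A=11
G+C = 35, so %GC = 35/53 × 100 = 66.038%
Salt term: 16.6 × (-0.9) = -14.94
GC term: 0.41 × 66.038 = 27.076; length term: −675/53 = −12.736
Tm = 81.5 + (-14.94) + 27.076 − 12.736 = 80.9 → 80.9°C

80.9°C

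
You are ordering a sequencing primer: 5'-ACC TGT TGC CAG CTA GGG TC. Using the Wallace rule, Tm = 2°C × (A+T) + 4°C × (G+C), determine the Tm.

Scanning the sequence gives A=3, T=5, C=6, G=6.
AT pairs contribute 8, GC pairs contribute 12.
Tm = 2(8) + 4(12) = 16 + 48 = 64°C

64°C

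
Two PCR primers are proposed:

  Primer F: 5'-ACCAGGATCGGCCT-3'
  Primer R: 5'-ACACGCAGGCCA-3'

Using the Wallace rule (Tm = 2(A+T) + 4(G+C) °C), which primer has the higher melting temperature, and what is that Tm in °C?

Primer F: A+T=5, G+C=9 → Tm = 2(5)+4(9) = 46°C
Primer R: A+T=4, G+C=8 → Tm = 2(4)+4(8) = 40°C
46°C vs 40°C → primer F is higher.

Primer F, 46°C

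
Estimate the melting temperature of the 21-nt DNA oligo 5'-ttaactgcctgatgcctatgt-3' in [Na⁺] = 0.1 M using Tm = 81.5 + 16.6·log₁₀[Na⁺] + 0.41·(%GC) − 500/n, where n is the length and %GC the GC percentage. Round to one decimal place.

58.7°C

Length n = 21. A=4, G=4, C=5, T=8
G+C = 9, so %GC = 9/21 × 100 = 42.857%
Salt term: 16.6 × (-1) = -16.6
GC term: 0.41 × 42.857 = 17.571; length term: −500/21 = −23.81
Tm = 81.5 + (-16.6) + 17.571 − 23.81 = 58.661 → 58.7°C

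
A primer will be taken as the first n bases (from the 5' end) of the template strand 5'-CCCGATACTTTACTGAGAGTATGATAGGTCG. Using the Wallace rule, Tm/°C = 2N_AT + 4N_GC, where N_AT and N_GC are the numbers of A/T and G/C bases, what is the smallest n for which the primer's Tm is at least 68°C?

First 23 bases: CCCGATACTTTACTGAGAGTATG → Tm = 66°C (< 68°C)
First 24 bases: CCCGATACTTTACTGAGAGTATGA → Tm = 68°C (≥ 68°C)
Since every base adds ≥2°C, Tm only increases with n, so the threshold is first crossed at n = 24.

n = 24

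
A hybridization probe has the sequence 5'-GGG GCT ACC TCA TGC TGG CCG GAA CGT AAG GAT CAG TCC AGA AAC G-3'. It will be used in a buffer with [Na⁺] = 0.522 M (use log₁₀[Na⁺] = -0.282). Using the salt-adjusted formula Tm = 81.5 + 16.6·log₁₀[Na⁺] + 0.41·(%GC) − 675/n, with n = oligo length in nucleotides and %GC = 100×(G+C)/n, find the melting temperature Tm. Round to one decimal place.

Length n = 46. Scanning the sequence gives A=12, C=12, T=7, G=15.
G+C = 27, so %GC = 27/46 × 100 = 58.696%
Salt term: 16.6 × (-0.282) = -4.681
GC term: 0.41 × 58.696 = 24.065; length term: −675/46 = −14.674
Tm = 81.5 + (-4.681) + 24.065 − 14.674 = 86.21 → 86.2°C

86.2°C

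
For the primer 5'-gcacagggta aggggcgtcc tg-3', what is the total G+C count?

Scanning the sequence gives C=5, T=3, G=10, A=4.
G+C = 10 + 5 = 15

15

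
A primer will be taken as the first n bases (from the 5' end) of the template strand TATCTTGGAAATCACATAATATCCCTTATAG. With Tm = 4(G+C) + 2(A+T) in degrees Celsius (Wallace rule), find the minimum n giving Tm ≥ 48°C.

First 18 bases: TATCTTGGAAATCACATA → Tm = 46°C (< 48°C)
First 19 bases: TATCTTGGAAATCACATAA → Tm = 48°C (≥ 48°C)
Since every base adds ≥2°C, Tm only increases with n, so the threshold is first crossed at n = 19.

n = 19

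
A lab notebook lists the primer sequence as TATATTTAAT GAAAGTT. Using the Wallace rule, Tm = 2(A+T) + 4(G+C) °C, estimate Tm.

Scanning the sequence gives C=0, T=8, G=2, A=7.
AT pairs contribute 15, GC pairs contribute 2.
Tm = 2(15) + 4(2) = 30 + 8 = 38°C

38°C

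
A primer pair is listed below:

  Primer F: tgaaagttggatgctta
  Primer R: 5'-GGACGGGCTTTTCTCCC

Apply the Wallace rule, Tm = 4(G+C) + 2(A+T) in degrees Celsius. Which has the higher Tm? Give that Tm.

Primer F: A+T=11, G+C=6 → Tm = 2(11)+4(6) = 46°C
Primer R: A+T=6, G+C=11 → Tm = 2(6)+4(11) = 56°C
46°C vs 56°C → primer R is higher.

Primer R, 56°C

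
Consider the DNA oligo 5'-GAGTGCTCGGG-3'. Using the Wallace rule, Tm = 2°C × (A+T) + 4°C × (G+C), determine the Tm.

Counting bases: G=6, C=2, A=1, T=2
So N_AT = 3 and N_GC = 8.
Tm = 4·8 + 2·3 = 32 + 6 = 38°C

38°C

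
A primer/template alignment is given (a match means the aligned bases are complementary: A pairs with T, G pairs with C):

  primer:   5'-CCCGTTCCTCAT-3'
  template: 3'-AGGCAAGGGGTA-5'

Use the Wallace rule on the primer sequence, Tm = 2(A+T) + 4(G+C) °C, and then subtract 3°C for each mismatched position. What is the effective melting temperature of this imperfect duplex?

32°C

Primer base counts: A=1, T=4, G=1, C=6 → A+T=5, G+C=7
Perfect-match Tm = 2(5) + 4(7) = 10 + 28 = 38°C
Mismatches (positions where the bases are not complementary): 2 (at positions 1, 9)
Effective Tm = 38 − 2×3 = 38 − 6 = 32°C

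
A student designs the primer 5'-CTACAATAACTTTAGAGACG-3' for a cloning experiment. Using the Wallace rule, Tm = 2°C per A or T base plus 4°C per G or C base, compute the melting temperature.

54°C

G=3, T=5, C=4, A=8
A+T = 13, G+C = 7
Tm = 2×13 + 4×7 = 54°C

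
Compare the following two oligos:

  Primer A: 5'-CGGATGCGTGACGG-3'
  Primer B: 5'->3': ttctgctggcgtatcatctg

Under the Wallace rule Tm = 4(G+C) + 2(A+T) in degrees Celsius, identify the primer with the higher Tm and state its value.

Primer B, 60°C

Primer A: A+T=4, G+C=10 → Tm = 2(4)+4(10) = 48°C
Primer B: A+T=10, G+C=10 → Tm = 2(10)+4(10) = 60°C
48°C vs 60°C → primer B is higher.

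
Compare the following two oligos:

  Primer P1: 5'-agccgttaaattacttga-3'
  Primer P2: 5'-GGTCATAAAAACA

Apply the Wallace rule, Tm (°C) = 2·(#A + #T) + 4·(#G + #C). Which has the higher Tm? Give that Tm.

Primer P1: A+T=12, G+C=6 → Tm = 2(12)+4(6) = 48°C
Primer P2: A+T=9, G+C=4 → Tm = 2(9)+4(4) = 34°C
48°C vs 34°C → primer P1 is higher.

Primer P1, 48°C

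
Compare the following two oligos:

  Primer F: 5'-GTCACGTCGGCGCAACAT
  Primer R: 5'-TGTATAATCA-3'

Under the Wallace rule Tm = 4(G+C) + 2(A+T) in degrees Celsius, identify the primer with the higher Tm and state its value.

Primer F: A+T=7, G+C=11 → Tm = 2(7)+4(11) = 58°C
Primer R: A+T=8, G+C=2 → Tm = 2(8)+4(2) = 24°C
58°C vs 24°C → primer F is higher.

Primer F, 58°C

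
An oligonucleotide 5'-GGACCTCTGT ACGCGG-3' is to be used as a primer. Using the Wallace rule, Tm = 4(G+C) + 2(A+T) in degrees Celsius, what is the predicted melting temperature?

Counting bases: C=5, T=3, A=2, G=6
So N_AT = 5 and N_GC = 11.
Tm = 4·11 + 2·5 = 44 + 10 = 54°C

54°C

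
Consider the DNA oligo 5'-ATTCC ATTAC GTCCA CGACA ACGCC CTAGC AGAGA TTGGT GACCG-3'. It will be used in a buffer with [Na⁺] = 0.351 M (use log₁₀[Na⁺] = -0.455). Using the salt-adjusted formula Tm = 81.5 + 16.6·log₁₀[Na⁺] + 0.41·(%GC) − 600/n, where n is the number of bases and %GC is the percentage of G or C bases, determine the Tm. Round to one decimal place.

82.5°C

Length n = 45. Base counts: G=10, C=14, T=9, A=12
G+C = 24, so %GC = 24/45 × 100 = 53.333%
Salt term: 16.6 × (-0.455) = -7.553
GC term: 0.41 × 53.333 = 21.867; length term: −600/45 = −13.333
Tm = 81.5 + (-7.553) + 21.867 − 13.333 = 82.481 → 82.5°C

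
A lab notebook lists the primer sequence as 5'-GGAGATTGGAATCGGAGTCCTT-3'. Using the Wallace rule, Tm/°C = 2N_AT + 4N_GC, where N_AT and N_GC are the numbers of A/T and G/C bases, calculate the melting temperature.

T=6, G=8, A=5, C=3
So N_AT = 11 and N_GC = 11.
Tm = 2×11 + 4×11 = 66°C

66°C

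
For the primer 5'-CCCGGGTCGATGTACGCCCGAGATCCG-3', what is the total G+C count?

Counting bases: A=4, C=10, G=9, T=4
G+C = 9 + 10 = 19

19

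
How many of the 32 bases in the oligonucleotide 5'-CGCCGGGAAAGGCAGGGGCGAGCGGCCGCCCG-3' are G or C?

A=5, C=11, T=0, G=16
G+C = 16 + 11 = 27

27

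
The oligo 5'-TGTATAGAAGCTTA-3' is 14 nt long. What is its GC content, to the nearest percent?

Scanning the sequence gives G=3, T=5, A=5, C=1.
G+C = 3 + 1 = 4 out of 14 bases
%GC = 4/14 × 100 = 28.57% ≈ 29%

29%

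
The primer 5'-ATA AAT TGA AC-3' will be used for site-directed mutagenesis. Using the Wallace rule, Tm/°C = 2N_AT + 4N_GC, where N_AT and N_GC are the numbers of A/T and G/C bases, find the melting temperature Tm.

Base counts: C=1, A=6, G=1, T=3
AT pairs contribute 9, GC pairs contribute 2.
Tm = 4·2 + 2·9 = 8 + 18 = 26°C

26°C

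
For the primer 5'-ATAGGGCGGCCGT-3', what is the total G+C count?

9

Base counts: A=2, T=2, C=3, G=6
G+C = 6 + 3 = 9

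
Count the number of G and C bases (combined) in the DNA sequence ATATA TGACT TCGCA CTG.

Base counts: C=4, A=5, G=3, T=6
Total G or C: 3 + 4 = 7

7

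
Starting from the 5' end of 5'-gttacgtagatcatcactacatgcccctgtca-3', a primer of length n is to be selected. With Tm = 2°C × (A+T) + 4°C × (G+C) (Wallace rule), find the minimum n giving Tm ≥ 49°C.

n = 18

First 17 bases: GTTACGTAGATCATCAC → Tm = 48°C (< 49°C)
First 18 bases: GTTACGTAGATCATCACT → Tm = 50°C (≥ 49°C)
Each additional base adds 2°C (A/T) or 4°C (G/C), so Tm is non-decreasing in n; n = 18 is the first length to reach 49°C.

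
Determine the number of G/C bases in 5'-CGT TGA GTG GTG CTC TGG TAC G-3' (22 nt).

13

Counting bases: T=7, C=4, G=9, A=2
G+C = 9 + 4 = 13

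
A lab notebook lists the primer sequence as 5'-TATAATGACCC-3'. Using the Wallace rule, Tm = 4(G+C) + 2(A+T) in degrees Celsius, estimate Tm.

Counting bases: G=1, T=3, A=4, C=3
AT pairs contribute 7, GC pairs contribute 4.
Tm = 2(7) + 4(4) = 14 + 16 = 30°C

30°C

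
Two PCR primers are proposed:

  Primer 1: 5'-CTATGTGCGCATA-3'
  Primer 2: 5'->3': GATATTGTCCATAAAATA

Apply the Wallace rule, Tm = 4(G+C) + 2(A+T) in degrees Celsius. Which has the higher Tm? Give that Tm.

Primer 1: A+T=7, G+C=6 → Tm = 2(7)+4(6) = 38°C
Primer 2: A+T=14, G+C=4 → Tm = 2(14)+4(4) = 44°C
38°C vs 44°C → primer 2 is higher.

Primer 2, 44°C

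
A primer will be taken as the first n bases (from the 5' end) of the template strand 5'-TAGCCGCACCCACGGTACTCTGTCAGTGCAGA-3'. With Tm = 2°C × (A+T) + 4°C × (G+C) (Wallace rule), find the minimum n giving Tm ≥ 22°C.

First 6 bases: TAGCCG → Tm = 20°C (< 22°C)
First 7 bases: TAGCCGC → Tm = 24°C (≥ 22°C)
Each additional base adds 2°C (A/T) or 4°C (G/C), so Tm is non-decreasing in n; n = 7 is the first length to reach 22°C.

n = 7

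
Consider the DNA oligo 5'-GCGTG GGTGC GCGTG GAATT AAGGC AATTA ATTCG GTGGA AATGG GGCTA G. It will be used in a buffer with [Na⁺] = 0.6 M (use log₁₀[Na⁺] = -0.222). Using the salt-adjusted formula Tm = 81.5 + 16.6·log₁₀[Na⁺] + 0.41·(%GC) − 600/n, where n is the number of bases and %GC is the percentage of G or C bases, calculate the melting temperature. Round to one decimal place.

87.8°C

Length n = 51. Scanning the sequence gives A=12, T=12, C=6, G=21.
G+C = 27, so %GC = 27/51 × 100 = 52.941%
Salt term: 16.6 × (-0.222) = -3.685
GC term: 0.41 × 52.941 = 21.706; length term: −600/51 = −11.765
Tm = 81.5 + (-3.685) + 21.706 − 11.765 = 87.756 → 87.8°C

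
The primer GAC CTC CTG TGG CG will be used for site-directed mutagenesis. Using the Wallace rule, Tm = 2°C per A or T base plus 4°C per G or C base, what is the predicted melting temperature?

48°C

Counting bases: C=5, T=3, A=1, G=5
A+T = 4, G+C = 10
Tm = 2(4) + 4(10) = 8 + 40 = 48°C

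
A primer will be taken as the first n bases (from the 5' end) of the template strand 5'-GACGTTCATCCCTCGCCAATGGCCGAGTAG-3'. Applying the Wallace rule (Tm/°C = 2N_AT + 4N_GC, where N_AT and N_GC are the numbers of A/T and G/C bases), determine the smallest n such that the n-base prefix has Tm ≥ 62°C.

First 19 bases: GACGTTCATCCCTCGCCAA → Tm = 60°C (< 62°C)
First 20 bases: GACGTTCATCCCTCGCCAAT → Tm = 62°C (≥ 62°C)
Since every base adds ≥2°C, Tm only increases with n, so the threshold is first crossed at n = 20.

n = 20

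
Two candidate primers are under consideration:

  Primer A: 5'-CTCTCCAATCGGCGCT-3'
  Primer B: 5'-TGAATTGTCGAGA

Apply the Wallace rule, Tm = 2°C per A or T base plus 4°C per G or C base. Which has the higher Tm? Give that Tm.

Primer A: A+T=6, G+C=10 → Tm = 2(6)+4(10) = 52°C
Primer B: A+T=8, G+C=5 → Tm = 2(8)+4(5) = 36°C
52°C vs 36°C → primer A is higher.

Primer A, 52°C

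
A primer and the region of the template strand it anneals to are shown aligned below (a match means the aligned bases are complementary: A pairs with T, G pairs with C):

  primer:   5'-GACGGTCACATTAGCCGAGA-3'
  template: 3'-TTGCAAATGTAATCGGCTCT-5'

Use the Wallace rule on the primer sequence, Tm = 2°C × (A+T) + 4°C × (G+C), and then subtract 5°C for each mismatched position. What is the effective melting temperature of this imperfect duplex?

47°C

Primer base counts: A=6, T=3, G=6, C=5 → A+T=9, G+C=11
Perfect-match Tm = 2(9) + 4(11) = 18 + 44 = 62°C
Mismatches (positions where the bases are not complementary): 3 (at positions 1, 5, 7)
Effective Tm = 62 − 3×5 = 62 − 15 = 47°C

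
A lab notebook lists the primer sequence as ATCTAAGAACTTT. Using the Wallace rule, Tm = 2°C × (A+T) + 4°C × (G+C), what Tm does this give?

Base counts: A=5, C=2, T=5, G=1
So N_AT = 10 and N_GC = 3.
Tm = 2×10 + 4×3 = 32°C

32°C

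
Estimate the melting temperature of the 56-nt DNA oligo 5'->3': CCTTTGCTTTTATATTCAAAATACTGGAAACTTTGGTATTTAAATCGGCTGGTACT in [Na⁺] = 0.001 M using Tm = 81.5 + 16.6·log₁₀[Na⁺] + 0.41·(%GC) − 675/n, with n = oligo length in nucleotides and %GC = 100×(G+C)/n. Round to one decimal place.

Length n = 56. Counting bases: T=23, C=9, G=9, A=15
G+C = 18, so %GC = 18/56 × 100 = 32.143%
Salt term: 16.6 × (-3) = -49.8
GC term: 0.41 × 32.143 = 13.179; length term: −675/56 = −12.054
Tm = 81.5 + (-49.8) + 13.179 − 12.054 = 32.825 → 32.8°C

32.8°C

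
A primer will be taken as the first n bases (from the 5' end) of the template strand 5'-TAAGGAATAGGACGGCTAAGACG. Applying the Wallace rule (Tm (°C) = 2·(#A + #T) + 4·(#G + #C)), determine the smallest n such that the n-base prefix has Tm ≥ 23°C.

First 9 bases: TAAGGAATA → Tm = 22°C (< 23°C)
First 10 bases: TAAGGAATAG → Tm = 26°C (≥ 23°C)
Since every base adds ≥2°C, Tm only increases with n, so the threshold is first crossed at n = 10.

n = 10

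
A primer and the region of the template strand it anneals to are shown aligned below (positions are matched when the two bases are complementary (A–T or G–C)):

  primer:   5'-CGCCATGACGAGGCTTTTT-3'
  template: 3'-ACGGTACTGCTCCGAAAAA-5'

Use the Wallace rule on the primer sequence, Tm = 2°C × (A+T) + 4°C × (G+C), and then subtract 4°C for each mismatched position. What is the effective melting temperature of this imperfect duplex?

Primer base counts: A=3, T=6, G=5, C=5 → A+T=9, G+C=10
Perfect-match Tm = 2(9) + 4(10) = 18 + 40 = 58°C
Mismatches (positions where the bases are not complementary): 1 (at position 1)
Effective Tm = 58 − 1×4 = 58 − 4 = 54°C

54°C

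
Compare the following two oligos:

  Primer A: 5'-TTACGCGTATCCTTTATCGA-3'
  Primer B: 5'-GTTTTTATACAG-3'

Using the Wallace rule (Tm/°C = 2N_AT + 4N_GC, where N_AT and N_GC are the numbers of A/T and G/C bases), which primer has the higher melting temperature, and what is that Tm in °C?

Primer A, 56°C

Primer A: A+T=12, G+C=8 → Tm = 2(12)+4(8) = 56°C
Primer B: A+T=9, G+C=3 → Tm = 2(9)+4(3) = 30°C
56°C vs 30°C → primer A is higher.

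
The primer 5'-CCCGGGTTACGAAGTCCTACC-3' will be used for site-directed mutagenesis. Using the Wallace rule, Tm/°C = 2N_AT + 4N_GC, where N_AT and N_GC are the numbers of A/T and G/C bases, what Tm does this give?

68°C

Counting bases: C=8, G=5, A=4, T=4
AT pairs contribute 8, GC pairs contribute 13.
Tm = 2(8) + 4(13) = 16 + 52 = 68°C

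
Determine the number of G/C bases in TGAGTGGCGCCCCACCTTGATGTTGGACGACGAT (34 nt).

20

A=6, T=8, C=9, G=11
Total G or C: 11 + 9 = 20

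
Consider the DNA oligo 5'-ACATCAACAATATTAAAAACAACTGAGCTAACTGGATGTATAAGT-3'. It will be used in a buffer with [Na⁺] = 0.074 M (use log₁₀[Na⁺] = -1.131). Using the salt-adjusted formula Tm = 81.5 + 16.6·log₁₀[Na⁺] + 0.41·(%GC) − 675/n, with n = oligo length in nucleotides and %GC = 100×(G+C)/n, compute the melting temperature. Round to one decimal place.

59.6°C

Length n = 45. Counting bases: A=21, G=6, T=11, C=7
G+C = 13, so %GC = 13/45 × 100 = 28.889%
Salt term: 16.6 × (-1.131) = -18.775
GC term: 0.41 × 28.889 = 11.844; length term: −675/45 = −15
Tm = 81.5 + (-18.775) + 11.844 − 15 = 59.569 → 59.6°C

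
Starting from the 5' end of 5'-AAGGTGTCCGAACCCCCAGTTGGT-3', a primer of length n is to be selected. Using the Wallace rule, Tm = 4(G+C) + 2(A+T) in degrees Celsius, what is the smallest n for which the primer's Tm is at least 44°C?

n = 14

First 13 bases: AAGGTGTCCGAAC → Tm = 40°C (< 44°C)
First 14 bases: AAGGTGTCCGAACC → Tm = 44°C (≥ 44°C)
Each additional base adds 2°C (A/T) or 4°C (G/C), so Tm is non-decreasing in n; n = 14 is the first length to reach 44°C.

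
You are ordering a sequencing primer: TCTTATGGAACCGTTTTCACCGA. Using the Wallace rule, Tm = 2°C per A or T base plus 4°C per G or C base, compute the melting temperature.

Scanning the sequence gives C=6, G=4, T=8, A=5.
A+T = 13, G+C = 10
Tm = 2(13) + 4(10) = 26 + 40 = 66°C

66°C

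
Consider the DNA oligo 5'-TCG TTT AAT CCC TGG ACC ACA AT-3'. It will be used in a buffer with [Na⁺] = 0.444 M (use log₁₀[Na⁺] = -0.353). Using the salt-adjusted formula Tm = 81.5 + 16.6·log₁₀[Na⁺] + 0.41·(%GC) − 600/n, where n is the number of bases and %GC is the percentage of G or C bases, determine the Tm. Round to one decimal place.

Length n = 23. Scanning the sequence gives T=7, A=6, G=3, C=7.
G+C = 10, so %GC = 10/23 × 100 = 43.478%
Salt term: 16.6 × (-0.353) = -5.86
GC term: 0.41 × 43.478 = 17.826; length term: −600/23 = −26.087
Tm = 81.5 + (-5.86) + 17.826 − 26.087 = 67.379 → 67.4°C

67.4°C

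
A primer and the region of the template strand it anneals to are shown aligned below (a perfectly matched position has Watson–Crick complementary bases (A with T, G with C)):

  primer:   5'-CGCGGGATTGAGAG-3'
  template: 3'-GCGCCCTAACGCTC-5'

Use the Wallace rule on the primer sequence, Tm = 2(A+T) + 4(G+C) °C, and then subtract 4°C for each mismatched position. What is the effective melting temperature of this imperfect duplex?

42°C

Primer base counts: A=3, T=2, G=7, C=2 → A+T=5, G+C=9
Perfect-match Tm = 2(5) + 4(9) = 10 + 36 = 46°C
Mismatches (positions where the bases are not complementary): 1 (at position 11)
Effective Tm = 46 − 1×4 = 46 − 4 = 42°C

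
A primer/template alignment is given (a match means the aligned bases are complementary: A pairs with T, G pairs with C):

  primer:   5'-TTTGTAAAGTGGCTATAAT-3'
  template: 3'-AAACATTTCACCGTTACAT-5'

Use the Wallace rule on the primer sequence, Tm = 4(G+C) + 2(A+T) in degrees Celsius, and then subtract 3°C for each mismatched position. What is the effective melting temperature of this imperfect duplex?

36°C

Primer base counts: A=6, T=8, G=4, C=1 → A+T=14, G+C=5
Perfect-match Tm = 2(14) + 4(5) = 28 + 20 = 48°C
Mismatches (positions where the bases are not complementary): 4 (at positions 14, 17, 18, 19)
Effective Tm = 48 − 4×3 = 48 − 12 = 36°C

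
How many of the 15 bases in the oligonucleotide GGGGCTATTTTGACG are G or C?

8

Counting bases: G=6, T=5, A=2, C=2
Total G or C: 6 + 2 = 8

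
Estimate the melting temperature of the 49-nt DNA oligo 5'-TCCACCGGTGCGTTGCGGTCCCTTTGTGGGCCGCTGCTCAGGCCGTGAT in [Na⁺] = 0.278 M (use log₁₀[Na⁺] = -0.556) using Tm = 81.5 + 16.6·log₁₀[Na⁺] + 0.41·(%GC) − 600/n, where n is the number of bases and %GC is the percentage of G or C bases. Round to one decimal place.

87.6°C

Length n = 49. Counting bases: A=3, G=17, C=16, T=13
G+C = 33, so %GC = 33/49 × 100 = 67.347%
Salt term: 16.6 × (-0.556) = -9.23
GC term: 0.41 × 67.347 = 27.612; length term: −600/49 = −12.245
Tm = 81.5 + (-9.23) + 27.612 − 12.245 = 87.637 → 87.6°C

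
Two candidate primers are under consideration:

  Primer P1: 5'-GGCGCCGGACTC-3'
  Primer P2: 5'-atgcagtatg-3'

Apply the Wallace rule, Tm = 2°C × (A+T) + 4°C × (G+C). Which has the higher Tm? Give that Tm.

Primer P1, 44°C

Primer P1: A+T=2, G+C=10 → Tm = 2(2)+4(10) = 44°C
Primer P2: A+T=6, G+C=4 → Tm = 2(6)+4(4) = 28°C
44°C vs 28°C → primer P1 is higher.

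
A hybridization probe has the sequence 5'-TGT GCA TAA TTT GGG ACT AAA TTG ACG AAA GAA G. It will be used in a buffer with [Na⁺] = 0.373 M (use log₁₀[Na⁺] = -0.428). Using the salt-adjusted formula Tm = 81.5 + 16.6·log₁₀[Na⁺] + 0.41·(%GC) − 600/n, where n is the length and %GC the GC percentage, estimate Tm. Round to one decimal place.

Length n = 34. Base counts: G=9, T=9, A=13, C=3
G+C = 12, so %GC = 12/34 × 100 = 35.294%
Salt term: 16.6 × (-0.428) = -7.105
GC term: 0.41 × 35.294 = 14.471; length term: −600/34 = −17.647
Tm = 81.5 + (-7.105) + 14.471 − 17.647 = 71.219 → 71.2°C

71.2°C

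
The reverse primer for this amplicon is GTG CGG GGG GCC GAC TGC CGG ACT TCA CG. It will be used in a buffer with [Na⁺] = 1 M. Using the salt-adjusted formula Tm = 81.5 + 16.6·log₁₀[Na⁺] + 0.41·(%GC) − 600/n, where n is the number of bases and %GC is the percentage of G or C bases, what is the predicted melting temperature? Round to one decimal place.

91.9°C

Length n = 29. Base counts: A=3, T=4, C=9, G=13
G+C = 22, so %GC = 22/29 × 100 = 75.862%
Salt term: 16.6 × (0) = 0
GC term: 0.41 × 75.862 = 31.103; length term: −600/29 = −20.69
Tm = 81.5 + (0) + 31.103 − 20.69 = 91.913 → 91.9°C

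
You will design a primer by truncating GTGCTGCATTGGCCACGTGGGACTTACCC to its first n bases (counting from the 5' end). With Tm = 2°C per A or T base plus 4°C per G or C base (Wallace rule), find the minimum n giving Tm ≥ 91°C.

n = 29

First 28 bases: GTGCTGCATTGGCCACGTGGGACTTACC → Tm = 90°C (< 91°C)
First 29 bases: GTGCTGCATTGGCCACGTGGGACTTACCC → Tm = 94°C (≥ 91°C)
Each additional base adds 2°C (A/T) or 4°C (G/C), so Tm is non-decreasing in n; n = 29 is the first length to reach 91°C.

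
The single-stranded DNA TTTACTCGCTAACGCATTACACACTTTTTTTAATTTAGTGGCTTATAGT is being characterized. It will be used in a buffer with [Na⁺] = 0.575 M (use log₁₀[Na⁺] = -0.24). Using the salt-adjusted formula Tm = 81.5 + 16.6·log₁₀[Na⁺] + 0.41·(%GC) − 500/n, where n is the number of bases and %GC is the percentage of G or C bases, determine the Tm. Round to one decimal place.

79.9°C

Length n = 49. Base counts: G=6, A=12, C=9, T=22
G+C = 15, so %GC = 15/49 × 100 = 30.612%
Salt term: 16.6 × (-0.24) = -3.984
GC term: 0.41 × 30.612 = 12.551; length term: −500/49 = −10.204
Tm = 81.5 + (-3.984) + 12.551 − 10.204 = 79.863 → 79.9°C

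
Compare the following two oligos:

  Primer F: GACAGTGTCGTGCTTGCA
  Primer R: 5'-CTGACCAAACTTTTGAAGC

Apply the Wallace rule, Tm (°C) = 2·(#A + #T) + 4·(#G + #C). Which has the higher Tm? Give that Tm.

Primer F: A+T=8, G+C=10 → Tm = 2(8)+4(10) = 56°C
Primer R: A+T=11, G+C=8 → Tm = 2(11)+4(8) = 54°C
56°C vs 54°C → primer F is higher.

Primer F, 56°C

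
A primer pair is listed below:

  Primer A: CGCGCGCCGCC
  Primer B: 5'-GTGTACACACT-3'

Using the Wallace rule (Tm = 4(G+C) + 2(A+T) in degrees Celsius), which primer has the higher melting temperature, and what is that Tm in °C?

Primer A, 44°C

Primer A: A+T=0, G+C=11 → Tm = 2(0)+4(11) = 44°C
Primer B: A+T=6, G+C=5 → Tm = 2(6)+4(5) = 32°C
44°C vs 32°C → primer A is higher.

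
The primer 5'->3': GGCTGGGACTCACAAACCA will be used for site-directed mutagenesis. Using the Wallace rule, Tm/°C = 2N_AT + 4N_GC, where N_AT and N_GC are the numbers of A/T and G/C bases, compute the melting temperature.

60°C

Base counts: G=5, A=6, T=2, C=6
A+T = 8, G+C = 11
Tm = 2(8) + 4(11) = 16 + 44 = 60°C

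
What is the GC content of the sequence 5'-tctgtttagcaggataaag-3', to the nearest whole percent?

Scanning the sequence gives C=2, A=6, G=5, T=6.
G+C = 5 + 2 = 7 out of 19 bases
%GC = 7/19 × 100 = 36.84% ≈ 37%

37%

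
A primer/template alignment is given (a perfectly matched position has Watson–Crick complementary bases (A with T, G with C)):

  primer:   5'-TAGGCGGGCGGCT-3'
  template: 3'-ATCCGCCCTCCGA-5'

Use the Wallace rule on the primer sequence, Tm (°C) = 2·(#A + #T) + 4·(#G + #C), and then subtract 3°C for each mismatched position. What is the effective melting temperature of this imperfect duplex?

Primer base counts: A=1, T=2, G=7, C=3 → A+T=3, G+C=10
Perfect-match Tm = 2(3) + 4(10) = 6 + 40 = 46°C
Mismatches (positions where the bases are not complementary): 1 (at position 9)
Effective Tm = 46 − 1×3 = 46 − 3 = 43°C

43°C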